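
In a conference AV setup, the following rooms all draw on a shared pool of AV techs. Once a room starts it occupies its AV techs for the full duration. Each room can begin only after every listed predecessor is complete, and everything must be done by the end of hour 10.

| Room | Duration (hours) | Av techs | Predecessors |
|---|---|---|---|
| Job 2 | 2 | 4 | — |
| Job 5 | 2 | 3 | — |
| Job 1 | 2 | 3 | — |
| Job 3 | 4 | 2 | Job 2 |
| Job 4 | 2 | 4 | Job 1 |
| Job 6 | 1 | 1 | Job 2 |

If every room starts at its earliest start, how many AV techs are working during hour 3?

At early start, hour 3 has: Job 3, Job 4, Job 6.
Demand: 2 + 4 + 1 = 7.

7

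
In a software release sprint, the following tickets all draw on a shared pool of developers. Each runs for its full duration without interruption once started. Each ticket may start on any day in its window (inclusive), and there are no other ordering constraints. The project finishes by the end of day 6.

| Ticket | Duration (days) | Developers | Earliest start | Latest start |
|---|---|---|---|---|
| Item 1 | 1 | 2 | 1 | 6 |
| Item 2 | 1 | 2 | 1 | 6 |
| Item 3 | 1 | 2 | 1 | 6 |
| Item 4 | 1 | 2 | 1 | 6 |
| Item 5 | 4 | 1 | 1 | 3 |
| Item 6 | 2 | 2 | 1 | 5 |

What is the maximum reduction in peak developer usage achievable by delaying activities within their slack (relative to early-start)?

8

Early-start peak: d1:11  d2:3  d3:1  d4:1  d5:0  d6:0 ⇒ 11.
Leveled (Item 1@1, Item 2@2, Item 3@3, Item 4@4, Item 5@1, Item 6@5): d1:3  d2:3  d3:3  d4:3  d5:2  d6:2 ⇒ 3.
Reduction 11 − 3 = 8.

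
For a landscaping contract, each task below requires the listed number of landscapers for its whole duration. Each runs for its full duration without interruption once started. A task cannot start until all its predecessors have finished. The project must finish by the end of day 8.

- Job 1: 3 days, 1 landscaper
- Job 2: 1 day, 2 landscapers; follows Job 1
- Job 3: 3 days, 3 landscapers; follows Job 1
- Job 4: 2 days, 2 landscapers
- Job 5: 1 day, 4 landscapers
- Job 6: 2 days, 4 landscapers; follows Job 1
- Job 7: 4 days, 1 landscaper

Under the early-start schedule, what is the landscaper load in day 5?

7

At early start, day 5 has: Job 3, Job 6.
Demand: 3 + 4 = 7.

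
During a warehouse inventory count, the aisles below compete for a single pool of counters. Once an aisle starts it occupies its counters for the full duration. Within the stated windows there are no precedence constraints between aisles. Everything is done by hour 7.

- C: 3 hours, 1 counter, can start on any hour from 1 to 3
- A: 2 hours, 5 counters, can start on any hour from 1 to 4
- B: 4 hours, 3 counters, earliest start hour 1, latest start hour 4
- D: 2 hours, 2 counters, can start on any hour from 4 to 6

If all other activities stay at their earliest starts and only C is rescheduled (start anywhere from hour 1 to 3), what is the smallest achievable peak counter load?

8

C@1: h1:9  h2:9  h3:4  h4:5  h5:2  h6:0  h7:0 → peak 9
C@2: h1:8  h2:9  h3:4  h4:6  h5:2  h6:0  h7:0 → peak 9
C@3: h1:8  h2:8  h3:4  h4:6  h5:3  h6:0  h7:0 → peak 8
Best is C@3, peak 8.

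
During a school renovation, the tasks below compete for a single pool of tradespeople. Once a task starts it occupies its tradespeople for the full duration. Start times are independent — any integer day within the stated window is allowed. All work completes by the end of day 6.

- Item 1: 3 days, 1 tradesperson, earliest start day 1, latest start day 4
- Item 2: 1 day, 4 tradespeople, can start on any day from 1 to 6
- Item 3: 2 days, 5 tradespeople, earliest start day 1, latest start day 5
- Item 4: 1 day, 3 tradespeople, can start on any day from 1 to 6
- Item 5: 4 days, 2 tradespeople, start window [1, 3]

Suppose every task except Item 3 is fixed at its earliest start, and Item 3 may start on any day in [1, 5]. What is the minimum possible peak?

Item 3@1: d1:15  d2:8  d3:3  d4:2  d5:0  d6:0 → peak 15
Item 3@2: d1:10  d2:8  d3:8  d4:2  d5:0  d6:0 → peak 10
Item 3@3: d1:10  d2:3  d3:8  d4:7  d5:0  d6:0 → peak 10
Item 3@4: d1:10  d2:3  d3:3  d4:7  d5:5  d6:0 → peak 10
Item 3@5: d1:10  d2:3  d3:3  d4:2  d5:5  d6:5 → peak 10
Best is Item 3@2, peak 10.

10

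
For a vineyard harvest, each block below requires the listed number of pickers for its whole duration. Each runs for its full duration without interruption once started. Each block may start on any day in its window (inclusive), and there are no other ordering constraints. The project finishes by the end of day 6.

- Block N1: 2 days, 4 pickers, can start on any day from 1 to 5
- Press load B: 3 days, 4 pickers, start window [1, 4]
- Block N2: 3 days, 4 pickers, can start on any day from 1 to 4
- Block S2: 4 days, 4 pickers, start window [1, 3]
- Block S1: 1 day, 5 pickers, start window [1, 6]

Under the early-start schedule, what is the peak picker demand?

Early-start schedule: Block N1@1, Press load B@1, Block N2@1, Block S2@1, Block S1@1.
Load per day: day 1: 21, day 2: 16, day 3: 12, day 4: 4, day 5: 0, day 6: 0.
Peak is 21.

21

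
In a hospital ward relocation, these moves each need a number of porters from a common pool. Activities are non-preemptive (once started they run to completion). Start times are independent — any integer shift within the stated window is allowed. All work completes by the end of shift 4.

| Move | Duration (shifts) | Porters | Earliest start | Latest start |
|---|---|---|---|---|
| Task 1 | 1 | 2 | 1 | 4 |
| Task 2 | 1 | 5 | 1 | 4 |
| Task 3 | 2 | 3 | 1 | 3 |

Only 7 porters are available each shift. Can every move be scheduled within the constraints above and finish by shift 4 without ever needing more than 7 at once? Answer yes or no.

yes

Schedule Task 1@1, Task 2@2, Task 3@3: s1:2  s2:5  s3:3  s4:3 — peak 5 ≤ 7.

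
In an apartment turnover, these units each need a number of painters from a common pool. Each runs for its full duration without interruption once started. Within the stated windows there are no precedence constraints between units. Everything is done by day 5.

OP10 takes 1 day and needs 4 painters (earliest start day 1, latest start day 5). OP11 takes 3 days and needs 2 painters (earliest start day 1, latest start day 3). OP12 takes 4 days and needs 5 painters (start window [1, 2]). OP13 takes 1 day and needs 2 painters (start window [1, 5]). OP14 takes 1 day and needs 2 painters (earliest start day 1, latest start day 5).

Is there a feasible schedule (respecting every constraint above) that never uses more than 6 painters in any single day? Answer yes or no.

no

Total painter-days = 34; over 5 days the average is 34/5 > 6, so some day must exceed 6.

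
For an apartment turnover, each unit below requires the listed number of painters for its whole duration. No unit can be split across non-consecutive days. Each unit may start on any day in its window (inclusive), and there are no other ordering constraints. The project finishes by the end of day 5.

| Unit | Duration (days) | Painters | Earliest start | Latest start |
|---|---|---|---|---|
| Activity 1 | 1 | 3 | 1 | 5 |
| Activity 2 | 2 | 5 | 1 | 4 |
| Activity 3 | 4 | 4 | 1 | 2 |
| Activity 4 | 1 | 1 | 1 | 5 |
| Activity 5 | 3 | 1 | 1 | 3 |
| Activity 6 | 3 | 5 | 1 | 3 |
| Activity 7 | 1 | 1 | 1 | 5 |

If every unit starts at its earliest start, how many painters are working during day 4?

4

At early start, day 4 has: Activity 3.
Demand: 4 = 4.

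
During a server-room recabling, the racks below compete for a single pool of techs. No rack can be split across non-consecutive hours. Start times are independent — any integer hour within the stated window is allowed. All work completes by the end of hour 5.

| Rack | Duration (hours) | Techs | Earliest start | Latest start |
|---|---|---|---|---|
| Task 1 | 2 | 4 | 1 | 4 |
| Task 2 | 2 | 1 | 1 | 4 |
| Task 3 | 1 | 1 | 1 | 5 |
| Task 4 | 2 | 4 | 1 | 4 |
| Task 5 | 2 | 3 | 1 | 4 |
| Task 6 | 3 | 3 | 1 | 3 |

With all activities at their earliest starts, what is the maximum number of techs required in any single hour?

16

Early-start schedule: Task 1@1, Task 2@1, Task 3@1, Task 4@1, Task 5@1, Task 6@1.
Load per hour: hour 1: 16, hour 2: 15, hour 3: 3, hour 4: 0, hour 5: 0.
Peak is 16.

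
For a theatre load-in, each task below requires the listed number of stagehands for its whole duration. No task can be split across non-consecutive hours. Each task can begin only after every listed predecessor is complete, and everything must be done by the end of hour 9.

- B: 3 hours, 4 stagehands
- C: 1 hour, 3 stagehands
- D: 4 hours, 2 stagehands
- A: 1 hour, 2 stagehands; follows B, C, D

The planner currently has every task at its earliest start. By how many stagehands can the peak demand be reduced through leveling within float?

Early-start peak: h1:9  h2:6  h3:6  h4:2  h5:2  h6:0  h7:0  h8:0  h9:0 ⇒ 9.
Leveled (B@1, C@4, D@5, A@9): h1:4  h2:4  h3:4  h4:3  h5:2  h6:2  h7:2  h8:2  h9:2 ⇒ 4.
Reduction 9 − 4 = 5.

5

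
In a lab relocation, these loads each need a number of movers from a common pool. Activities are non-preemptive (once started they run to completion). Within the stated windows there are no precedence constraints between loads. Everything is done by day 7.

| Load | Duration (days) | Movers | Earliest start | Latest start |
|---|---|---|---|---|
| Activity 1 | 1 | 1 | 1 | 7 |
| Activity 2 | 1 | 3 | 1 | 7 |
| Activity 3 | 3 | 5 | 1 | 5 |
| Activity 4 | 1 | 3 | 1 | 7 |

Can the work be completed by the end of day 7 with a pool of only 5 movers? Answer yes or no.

Schedule Activity 1@1, Activity 2@1, Activity 3@2, Activity 4@5: d1:4  d2:5  d3:5  d4:5  d5:3  d6:0  d7:0 — peak 5 ≤ 5.

yes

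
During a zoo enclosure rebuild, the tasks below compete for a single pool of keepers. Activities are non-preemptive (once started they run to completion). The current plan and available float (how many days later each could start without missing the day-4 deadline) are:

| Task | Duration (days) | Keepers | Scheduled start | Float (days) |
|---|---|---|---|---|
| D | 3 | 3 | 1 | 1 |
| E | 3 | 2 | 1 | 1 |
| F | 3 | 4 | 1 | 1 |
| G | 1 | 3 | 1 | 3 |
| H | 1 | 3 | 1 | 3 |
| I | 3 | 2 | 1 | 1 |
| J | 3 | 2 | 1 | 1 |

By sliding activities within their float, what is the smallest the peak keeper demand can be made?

13

Early-start (D@1, E@1, F@1, G@1, H@1, I@1, J@1) gives peak 19: d1:19  d2:13  d3:13  d4:0.
Shift H→4, I→2, J→2.
Schedule D@1, E@1, F@1, G@1, H@4, I@2, J@2: d1:12  d2:13  d3:13  d4:7 — peak 13.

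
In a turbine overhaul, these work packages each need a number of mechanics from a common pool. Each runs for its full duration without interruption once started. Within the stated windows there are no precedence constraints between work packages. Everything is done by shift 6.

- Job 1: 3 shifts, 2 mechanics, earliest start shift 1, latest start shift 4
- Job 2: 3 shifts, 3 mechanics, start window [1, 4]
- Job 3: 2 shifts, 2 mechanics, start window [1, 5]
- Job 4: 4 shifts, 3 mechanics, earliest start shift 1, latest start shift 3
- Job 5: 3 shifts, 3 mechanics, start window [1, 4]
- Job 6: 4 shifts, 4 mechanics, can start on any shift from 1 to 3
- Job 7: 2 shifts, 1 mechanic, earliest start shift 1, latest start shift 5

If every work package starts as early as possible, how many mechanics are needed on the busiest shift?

18

Early-start schedule: Job 1@1, Job 2@1, Job 3@1, Job 4@1, Job 5@1, Job 6@1, Job 7@1.
Load per shift: shift 1: 18, shift 2: 18, shift 3: 15, shift 4: 7, shift 5: 0, shift 6: 0.
Peak is 18.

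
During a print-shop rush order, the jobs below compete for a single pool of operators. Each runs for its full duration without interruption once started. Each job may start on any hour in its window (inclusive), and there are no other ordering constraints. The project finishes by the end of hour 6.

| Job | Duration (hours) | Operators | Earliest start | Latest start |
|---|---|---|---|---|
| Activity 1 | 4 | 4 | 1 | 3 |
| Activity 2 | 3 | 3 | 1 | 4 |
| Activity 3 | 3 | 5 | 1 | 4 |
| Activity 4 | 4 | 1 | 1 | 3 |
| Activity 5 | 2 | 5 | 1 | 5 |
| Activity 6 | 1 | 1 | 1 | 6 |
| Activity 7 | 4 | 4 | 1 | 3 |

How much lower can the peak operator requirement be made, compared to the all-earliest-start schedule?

9

Early-start peak: h1:23  h2:22  h3:17  h4:9  h5:0  h6:0 ⇒ 23.
Leveled (Activity 1@1, Activity 2@1, Activity 3@4, Activity 4@1, Activity 5@1, Activity 6@1, Activity 7@3): h1:14  h2:13  h3:12  h4:14  h5:9  h6:9 ⇒ 14.
Reduction 23 − 14 = 9.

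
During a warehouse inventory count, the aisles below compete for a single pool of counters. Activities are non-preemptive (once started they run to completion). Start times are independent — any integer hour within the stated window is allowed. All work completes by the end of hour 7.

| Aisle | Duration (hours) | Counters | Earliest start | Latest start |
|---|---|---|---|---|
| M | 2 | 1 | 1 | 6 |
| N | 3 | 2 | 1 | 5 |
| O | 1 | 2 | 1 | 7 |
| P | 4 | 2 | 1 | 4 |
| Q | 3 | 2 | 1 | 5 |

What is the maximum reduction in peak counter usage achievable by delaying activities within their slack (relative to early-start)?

Early-start peak: h1:9  h2:7  h3:6  h4:2  h5:0  h6:0  h7:0 ⇒ 9.
Leveled (M@1, N@1, O@3, P@4, Q@4): h1:3  h2:3  h3:4  h4:4  h5:4  h6:4  h7:2 ⇒ 4.
Reduction 9 − 4 = 5.

5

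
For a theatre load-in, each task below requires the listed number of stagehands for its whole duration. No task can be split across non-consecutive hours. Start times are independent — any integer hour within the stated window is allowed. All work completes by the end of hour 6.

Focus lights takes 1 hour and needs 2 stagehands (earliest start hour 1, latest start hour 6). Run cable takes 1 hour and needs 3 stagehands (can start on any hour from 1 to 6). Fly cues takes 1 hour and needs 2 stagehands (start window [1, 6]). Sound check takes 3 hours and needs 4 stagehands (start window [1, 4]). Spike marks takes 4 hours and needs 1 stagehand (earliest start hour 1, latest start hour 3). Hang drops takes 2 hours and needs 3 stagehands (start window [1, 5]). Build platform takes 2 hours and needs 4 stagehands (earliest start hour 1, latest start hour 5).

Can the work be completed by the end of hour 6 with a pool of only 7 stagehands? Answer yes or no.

yes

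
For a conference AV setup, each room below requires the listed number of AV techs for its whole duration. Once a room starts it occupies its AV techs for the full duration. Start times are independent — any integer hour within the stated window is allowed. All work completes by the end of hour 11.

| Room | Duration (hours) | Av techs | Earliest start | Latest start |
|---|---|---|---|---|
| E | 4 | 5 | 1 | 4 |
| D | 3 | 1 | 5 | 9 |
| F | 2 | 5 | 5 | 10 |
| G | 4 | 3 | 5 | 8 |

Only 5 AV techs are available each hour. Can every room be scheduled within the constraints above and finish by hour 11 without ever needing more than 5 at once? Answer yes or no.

Schedule E@1, D@5, F@9, G@5: h1:5  h2:5  h3:5  h4:5  h5:4  h6:4  h7:4  h8:3  h9:5  h10:5  h11:0 — peak 5 ≤ 5.

yes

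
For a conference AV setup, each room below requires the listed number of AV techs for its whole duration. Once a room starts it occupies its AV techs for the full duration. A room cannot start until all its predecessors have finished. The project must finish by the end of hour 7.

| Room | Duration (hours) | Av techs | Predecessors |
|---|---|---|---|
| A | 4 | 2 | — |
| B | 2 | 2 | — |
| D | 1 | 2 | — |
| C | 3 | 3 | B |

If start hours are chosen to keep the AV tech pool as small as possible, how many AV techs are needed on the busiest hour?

4

Early-start (A@1, B@1, D@1, C@3) gives peak 6: h1:6  h2:4  h3:5  h4:5  h5:3  h6:0  h7:0.
Shift D→3, C→5.
Schedule A@1, B@1, D@3, C@5: h1:4  h2:4  h3:4  h4:2  h5:3  h6:3  h7:3 — peak 4.
Total AV tech-hours = 23 over 7 hours ⇒ peak ≥ ⌈23/7⌉ = 4, so 4 is optimal.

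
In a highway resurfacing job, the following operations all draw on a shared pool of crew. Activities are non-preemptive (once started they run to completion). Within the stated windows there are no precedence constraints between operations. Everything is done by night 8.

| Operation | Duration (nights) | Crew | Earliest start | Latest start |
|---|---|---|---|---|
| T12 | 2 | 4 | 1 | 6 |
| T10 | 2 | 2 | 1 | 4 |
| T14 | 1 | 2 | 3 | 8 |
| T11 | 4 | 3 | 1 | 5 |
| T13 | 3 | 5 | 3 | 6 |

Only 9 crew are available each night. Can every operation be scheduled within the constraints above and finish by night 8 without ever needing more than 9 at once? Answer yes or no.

Schedule T12@1, T10@3, T14@3, T11@1, T13@5: n1:7  n2:7  n3:7  n4:5  n5:5  n6:5  n7:5  n8:0 — peak 7 ≤ 9.

yes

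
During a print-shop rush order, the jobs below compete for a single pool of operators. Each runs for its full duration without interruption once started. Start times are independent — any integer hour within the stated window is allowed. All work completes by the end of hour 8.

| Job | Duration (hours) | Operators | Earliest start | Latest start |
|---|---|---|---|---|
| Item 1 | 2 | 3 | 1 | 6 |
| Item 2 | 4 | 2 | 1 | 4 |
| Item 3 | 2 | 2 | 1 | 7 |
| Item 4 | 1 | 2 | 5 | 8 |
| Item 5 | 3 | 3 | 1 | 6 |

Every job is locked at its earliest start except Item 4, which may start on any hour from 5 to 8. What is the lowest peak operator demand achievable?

10

Item 4@5: h1:10  h2:10  h3:5  h4:2  h5:2  h6:0  h7:0  h8:0 → peak 10
Item 4@6: h1:10  h2:10  h3:5  h4:2  h5:0  h6:2  h7:0  h8:0 → peak 10
Item 4@7: h1:10  h2:10  h3:5  h4:2  h5:0  h6:0  h7:2  h8:0 → peak 10
Item 4@8: h1:10  h2:10  h3:5  h4:2  h5:0  h6:0  h7:0  h8:2 → peak 10
Best is Item 4@5, peak 10.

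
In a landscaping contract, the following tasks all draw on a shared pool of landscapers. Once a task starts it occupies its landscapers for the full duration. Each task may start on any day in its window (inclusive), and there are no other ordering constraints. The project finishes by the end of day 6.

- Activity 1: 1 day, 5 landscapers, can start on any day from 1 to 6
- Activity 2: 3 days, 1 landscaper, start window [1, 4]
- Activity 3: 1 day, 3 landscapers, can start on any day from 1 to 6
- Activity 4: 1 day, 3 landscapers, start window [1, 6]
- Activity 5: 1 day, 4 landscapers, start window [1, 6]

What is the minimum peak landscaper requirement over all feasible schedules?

5

Early-start (Activity 1@1, Activity 2@1, Activity 3@1, Activity 4@1, Activity 5@1) gives peak 16: d1:16  d2:1  d3:1  d4:0  d5:0  d6:0.
Shift Activity 2→2, Activity 3→2, Activity 4→3, Activity 5→4.
Schedule Activity 1@1, Activity 2@2, Activity 3@2, Activity 4@3, Activity 5@4: d1:5  d2:4  d3:4  d4:5  d5:0  d6:0 — peak 5.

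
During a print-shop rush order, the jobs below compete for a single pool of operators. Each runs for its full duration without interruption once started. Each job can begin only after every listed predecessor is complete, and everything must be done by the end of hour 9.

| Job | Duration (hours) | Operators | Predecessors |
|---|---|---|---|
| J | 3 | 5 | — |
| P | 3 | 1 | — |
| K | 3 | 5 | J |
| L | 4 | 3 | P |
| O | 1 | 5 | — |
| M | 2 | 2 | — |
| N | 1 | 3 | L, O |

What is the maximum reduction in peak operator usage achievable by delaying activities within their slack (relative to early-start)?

5

Early-start peak: h1:13  h2:8  h3:6  h4:8  h5:8  h6:8  h7:3  h8:3  h9:0 ⇒ 13.
Leveled (J@1, P@1, K@4, L@4, O@7, M@1, N@8): h1:8  h2:8  h3:6  h4:8  h5:8  h6:8  h7:8  h8:3  h9:0 ⇒ 8.
Reduction 13 − 8 = 5.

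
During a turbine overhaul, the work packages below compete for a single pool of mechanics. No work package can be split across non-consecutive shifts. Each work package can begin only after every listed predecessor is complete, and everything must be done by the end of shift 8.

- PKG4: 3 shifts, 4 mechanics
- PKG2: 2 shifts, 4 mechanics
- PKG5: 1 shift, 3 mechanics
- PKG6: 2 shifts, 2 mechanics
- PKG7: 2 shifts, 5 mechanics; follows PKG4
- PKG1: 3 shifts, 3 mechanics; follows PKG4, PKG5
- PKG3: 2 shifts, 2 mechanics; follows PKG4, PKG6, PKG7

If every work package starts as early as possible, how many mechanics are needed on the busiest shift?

Early-start schedule: PKG4@1, PKG2@1, PKG5@1, PKG6@1, PKG7@4, PKG1@4, PKG3@6.
Load per shift: shift 1: 13, shift 2: 10, shift 3: 4, shift 4: 8, shift 5: 8, shift 6: 5, shift 7: 2, shift 8: 0.
Peak is 13.

13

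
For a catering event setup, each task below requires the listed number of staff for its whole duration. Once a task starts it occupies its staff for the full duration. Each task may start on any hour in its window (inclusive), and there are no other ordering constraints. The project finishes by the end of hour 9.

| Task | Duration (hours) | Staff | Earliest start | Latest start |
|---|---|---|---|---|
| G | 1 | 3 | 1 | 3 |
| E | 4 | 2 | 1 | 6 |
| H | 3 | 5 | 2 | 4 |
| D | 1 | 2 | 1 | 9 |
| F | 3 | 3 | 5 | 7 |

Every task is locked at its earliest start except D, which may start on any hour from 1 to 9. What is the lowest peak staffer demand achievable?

7

D@1: h1:7  h2:7  h3:7  h4:7  h5:3  h6:3  h7:3  h8:0  h9:0 → peak 7
D@2: h1:5  h2:9  h3:7  h4:7  h5:3  h6:3  h7:3  h8:0  h9:0 → peak 9
D@3: h1:5  h2:7  h3:9  h4:7  h5:3  h6:3  h7:3  h8:0  h9:0 → peak 9
D@4: h1:5  h2:7  h3:7  h4:9  h5:3  h6:3  h7:3  h8:0  h9:0 → peak 9
D@5: h1:5  h2:7  h3:7  h4:7  h5:5  h6:3  h7:3  h8:0  h9:0 → peak 7
D@6: h1:5  h2:7  h3:7  h4:7  h5:3  h6:5  h7:3  h8:0  h9:0 → peak 7
D@7: h1:5  h2:7  h3:7  h4:7  h5:3  h6:3  h7:5  h8:0  h9:0 → peak 7
D@8: h1:5  h2:7  h3:7  h4:7  h5:3  h6:3  h7:3  h8:2  h9:0 → peak 7
D@9: h1:5  h2:7  h3:7  h4:7  h5:3  h6:3  h7:3  h8:0  h9:2 → peak 7
Best is D@1, peak 7.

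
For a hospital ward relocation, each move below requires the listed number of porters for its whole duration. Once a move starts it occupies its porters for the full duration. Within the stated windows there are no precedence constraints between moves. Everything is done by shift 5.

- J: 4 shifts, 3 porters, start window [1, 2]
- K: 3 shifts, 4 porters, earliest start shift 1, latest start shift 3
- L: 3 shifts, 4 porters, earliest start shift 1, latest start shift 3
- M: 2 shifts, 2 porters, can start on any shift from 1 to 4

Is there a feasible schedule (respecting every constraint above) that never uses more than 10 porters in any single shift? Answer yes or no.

The minimum achievable peak is 11; 10 < 11, so no feasible schedule stays within the cap.

no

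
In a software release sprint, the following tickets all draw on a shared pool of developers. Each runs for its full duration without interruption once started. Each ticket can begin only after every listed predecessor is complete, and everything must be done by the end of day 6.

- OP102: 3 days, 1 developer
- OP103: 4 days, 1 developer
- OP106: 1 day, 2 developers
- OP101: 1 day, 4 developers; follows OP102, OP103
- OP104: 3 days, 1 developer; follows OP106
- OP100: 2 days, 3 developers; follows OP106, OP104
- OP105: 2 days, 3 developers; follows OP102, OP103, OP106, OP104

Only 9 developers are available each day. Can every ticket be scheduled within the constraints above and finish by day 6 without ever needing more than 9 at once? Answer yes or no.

no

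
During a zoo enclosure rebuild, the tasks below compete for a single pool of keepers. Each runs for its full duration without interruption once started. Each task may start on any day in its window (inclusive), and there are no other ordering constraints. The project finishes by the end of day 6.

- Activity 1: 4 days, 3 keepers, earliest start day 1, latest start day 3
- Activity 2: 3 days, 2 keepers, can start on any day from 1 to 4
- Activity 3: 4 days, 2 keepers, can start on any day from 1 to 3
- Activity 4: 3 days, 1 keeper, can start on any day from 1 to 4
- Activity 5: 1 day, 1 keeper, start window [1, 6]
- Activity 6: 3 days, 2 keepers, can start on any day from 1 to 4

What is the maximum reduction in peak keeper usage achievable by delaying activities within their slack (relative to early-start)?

Early-start peak: d1:11  d2:10  d3:10  d4:5  d5:0  d6:0 ⇒ 11.
Leveled (Activity 1@1, Activity 2@1, Activity 3@1, Activity 4@1, Activity 5@4, Activity 6@4): d1:8  d2:8  d3:8  d4:8  d5:2  d6:2 ⇒ 8.
Reduction 11 − 8 = 3.

3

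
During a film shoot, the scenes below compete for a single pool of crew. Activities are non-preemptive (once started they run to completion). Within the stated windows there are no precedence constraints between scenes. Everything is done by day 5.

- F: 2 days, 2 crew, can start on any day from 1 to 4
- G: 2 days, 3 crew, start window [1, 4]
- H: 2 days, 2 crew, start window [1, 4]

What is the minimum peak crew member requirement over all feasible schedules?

Early-start (F@1, G@1, H@1) gives peak 7: d1:7  d2:7  d3:0  d4:0  d5:0.
Shift G→3.
Schedule F@1, G@3, H@1: d1:4  d2:4  d3:3  d4:3  d5:0 — peak 4.

4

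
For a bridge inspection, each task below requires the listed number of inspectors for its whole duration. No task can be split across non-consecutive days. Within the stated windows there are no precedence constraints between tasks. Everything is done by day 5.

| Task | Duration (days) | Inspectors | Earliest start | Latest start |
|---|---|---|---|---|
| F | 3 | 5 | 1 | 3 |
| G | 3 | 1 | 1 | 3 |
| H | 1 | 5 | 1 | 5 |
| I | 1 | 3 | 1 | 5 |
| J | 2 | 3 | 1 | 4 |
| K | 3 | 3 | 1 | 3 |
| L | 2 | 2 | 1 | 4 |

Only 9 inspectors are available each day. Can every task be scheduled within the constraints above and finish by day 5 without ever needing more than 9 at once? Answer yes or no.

no

The minimum achievable peak is 10; 9 < 10, so no feasible schedule stays within the cap.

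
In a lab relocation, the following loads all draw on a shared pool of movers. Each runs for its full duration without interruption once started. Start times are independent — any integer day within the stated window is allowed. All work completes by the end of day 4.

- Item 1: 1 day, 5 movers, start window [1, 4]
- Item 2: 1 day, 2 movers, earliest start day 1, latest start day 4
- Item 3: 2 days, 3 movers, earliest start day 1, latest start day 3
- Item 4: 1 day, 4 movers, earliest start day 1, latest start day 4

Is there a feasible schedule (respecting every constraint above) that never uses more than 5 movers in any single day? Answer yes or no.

yes

Schedule Item 1@1, Item 2@2, Item 3@2, Item 4@4: d1:5  d2:5  d3:3  d4:4 — peak 5 ≤ 5.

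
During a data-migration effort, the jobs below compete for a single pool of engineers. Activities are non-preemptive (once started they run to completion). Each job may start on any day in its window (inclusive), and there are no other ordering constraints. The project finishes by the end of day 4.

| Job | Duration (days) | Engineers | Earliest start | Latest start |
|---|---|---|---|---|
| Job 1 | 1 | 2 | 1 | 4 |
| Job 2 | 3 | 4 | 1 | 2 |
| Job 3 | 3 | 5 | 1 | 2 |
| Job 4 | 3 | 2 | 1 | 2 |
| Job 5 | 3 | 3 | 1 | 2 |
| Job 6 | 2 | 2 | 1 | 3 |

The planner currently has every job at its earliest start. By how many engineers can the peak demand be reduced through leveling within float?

Early-start peak: d1:18  d2:16  d3:14  d4:0 ⇒ 18.
Leveled (Job 1@1, Job 2@1, Job 3@1, Job 4@1, Job 5@1, Job 6@2): d1:16  d2:16  d3:16  d4:0 ⇒ 16.
Reduction 18 − 16 = 2.

2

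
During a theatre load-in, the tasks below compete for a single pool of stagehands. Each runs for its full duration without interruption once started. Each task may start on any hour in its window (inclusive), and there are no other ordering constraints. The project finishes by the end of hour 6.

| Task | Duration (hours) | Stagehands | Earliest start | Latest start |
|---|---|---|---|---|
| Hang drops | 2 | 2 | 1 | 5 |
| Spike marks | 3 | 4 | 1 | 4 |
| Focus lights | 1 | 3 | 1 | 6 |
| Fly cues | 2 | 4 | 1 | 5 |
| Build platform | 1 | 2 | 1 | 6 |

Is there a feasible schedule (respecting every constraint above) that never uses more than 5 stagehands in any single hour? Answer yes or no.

no

The minimum achievable peak is 6; 5 < 6, so no feasible schedule stays within the cap.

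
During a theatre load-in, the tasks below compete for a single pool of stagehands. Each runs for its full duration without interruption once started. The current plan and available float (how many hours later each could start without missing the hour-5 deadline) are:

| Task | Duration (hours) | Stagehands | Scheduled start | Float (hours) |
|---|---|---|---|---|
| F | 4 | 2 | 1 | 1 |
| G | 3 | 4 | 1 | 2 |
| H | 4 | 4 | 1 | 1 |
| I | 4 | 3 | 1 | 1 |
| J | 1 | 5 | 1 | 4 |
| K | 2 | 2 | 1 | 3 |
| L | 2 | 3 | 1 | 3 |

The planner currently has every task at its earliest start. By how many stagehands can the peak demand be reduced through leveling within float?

9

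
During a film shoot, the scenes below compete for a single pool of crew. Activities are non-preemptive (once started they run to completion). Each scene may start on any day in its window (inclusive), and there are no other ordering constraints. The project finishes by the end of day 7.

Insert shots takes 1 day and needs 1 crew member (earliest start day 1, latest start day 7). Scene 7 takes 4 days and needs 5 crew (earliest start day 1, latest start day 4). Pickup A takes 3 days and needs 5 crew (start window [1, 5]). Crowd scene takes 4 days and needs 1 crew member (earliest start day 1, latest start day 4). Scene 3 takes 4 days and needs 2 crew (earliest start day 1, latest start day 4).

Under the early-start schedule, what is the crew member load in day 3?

At early start, day 3 has: Scene 7, Pickup A, Crowd scene, Scene 3.
Demand: 5 + 5 + 1 + 2 = 13.

13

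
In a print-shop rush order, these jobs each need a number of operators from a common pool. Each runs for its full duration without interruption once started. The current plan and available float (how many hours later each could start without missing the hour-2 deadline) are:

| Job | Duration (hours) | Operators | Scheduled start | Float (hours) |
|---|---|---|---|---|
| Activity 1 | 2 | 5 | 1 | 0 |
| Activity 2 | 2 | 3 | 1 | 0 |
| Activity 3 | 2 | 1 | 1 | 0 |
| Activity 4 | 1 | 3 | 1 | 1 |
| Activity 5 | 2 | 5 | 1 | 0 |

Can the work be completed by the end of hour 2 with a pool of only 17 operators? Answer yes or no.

Schedule Activity 1@1, Activity 2@1, Activity 3@1, Activity 4@1, Activity 5@1: h1:17  h2:14 — peak 17 ≤ 17.

yes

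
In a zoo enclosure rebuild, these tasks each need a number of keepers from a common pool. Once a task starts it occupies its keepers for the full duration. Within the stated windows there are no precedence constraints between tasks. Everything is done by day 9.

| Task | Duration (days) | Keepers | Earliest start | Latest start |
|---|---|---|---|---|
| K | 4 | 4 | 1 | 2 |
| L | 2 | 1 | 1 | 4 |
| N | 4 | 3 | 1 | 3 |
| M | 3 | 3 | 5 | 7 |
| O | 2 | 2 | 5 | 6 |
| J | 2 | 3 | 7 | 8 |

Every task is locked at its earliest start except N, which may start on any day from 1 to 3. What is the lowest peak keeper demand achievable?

N@1: d1:8  d2:8  d3:7  d4:7  d5:5  d6:5  d7:6  d8:3  d9:0 → peak 8
N@2: d1:5  d2:8  d3:7  d4:7  d5:8  d6:5  d7:6  d8:3  d9:0 → peak 8
N@3: d1:5  d2:5  d3:7  d4:7  d5:8  d6:8  d7:6  d8:3  d9:0 → peak 8
Best is N@1, peak 8.

8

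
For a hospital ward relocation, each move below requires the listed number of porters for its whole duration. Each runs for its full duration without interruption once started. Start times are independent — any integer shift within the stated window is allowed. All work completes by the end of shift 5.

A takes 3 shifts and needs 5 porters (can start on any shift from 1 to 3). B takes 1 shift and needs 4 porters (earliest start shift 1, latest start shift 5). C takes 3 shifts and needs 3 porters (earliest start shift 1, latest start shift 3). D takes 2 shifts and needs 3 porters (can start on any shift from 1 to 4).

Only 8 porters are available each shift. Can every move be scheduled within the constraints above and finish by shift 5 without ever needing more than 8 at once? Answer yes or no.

Schedule A@1, B@4, C@1, D@4: s1:8  s2:8  s3:8  s4:7  s5:3 — peak 8 ≤ 8.

yes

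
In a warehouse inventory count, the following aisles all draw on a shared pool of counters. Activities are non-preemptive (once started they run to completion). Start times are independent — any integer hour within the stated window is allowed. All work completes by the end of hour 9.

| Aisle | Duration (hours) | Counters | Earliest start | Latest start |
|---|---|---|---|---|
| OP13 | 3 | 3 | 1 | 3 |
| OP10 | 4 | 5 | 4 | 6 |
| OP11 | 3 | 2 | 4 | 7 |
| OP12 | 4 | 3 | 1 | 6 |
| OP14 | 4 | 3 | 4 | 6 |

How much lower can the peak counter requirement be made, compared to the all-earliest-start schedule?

Early-start peak: h1:6  h2:6  h3:6  h4:13  h5:10  h6:10  h7:8  h8:0  h9:0 ⇒ 13.
Leveled (OP13@1, OP10@4, OP11@4, OP12@1, OP14@5): h1:6  h2:6  h3:6  h4:10  h5:10  h6:10  h7:8  h8:3  h9:0 ⇒ 10.
Reduction 13 − 10 = 3.

3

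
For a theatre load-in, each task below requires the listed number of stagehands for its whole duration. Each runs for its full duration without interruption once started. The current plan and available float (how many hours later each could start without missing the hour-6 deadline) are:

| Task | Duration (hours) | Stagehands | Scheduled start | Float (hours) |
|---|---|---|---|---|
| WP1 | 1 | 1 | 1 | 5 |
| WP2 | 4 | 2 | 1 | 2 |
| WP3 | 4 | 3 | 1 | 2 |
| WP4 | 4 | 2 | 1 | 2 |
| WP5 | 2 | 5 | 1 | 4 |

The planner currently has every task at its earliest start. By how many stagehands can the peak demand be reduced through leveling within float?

6

Early-start peak: h1:13  h2:12  h3:7  h4:7  h5:0  h6:0 ⇒ 13.
Leveled (WP1@1, WP2@1, WP3@1, WP4@2, WP5@5): h1:6  h2:7  h3:7  h4:7  h5:7  h6:5 ⇒ 7.
Reduction 13 − 7 = 6.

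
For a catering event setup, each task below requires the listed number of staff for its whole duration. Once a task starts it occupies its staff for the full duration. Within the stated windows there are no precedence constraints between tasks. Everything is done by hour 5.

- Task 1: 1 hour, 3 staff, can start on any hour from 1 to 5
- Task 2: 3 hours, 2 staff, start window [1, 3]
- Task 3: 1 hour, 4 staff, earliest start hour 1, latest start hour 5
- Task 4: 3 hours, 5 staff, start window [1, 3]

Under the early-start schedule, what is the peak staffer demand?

Early-start schedule: Task 1@1, Task 2@1, Task 3@1, Task 4@1.
Load per hour: hour 1: 14, hour 2: 7, hour 3: 7, hour 4: 0, hour 5: 0.
Peak is 14.

14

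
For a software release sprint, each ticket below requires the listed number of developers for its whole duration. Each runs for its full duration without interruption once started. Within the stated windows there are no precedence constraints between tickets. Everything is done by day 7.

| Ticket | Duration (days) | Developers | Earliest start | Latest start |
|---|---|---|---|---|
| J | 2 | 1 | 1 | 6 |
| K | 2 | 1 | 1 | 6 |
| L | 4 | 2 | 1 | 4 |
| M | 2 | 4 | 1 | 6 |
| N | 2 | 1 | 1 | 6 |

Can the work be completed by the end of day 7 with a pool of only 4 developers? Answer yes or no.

Schedule J@1, K@1, L@1, M@5, N@3: d1:4  d2:4  d3:3  d4:3  d5:4  d6:4  d7:0 — peak 4 ≤ 4.

yes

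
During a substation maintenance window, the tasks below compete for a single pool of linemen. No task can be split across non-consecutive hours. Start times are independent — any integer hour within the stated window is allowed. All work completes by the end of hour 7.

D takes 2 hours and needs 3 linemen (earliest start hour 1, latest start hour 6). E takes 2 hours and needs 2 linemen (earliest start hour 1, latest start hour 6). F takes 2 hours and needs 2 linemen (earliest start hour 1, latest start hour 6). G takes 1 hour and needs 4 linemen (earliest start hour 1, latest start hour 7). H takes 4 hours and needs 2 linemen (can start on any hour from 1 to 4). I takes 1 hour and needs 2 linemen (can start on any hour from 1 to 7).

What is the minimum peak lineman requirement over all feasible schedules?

5

Early-start (D@1, E@1, F@1, G@1, H@1, I@1) gives peak 15: h1:15  h2:9  h3:2  h4:2  h5:0  h6:0  h7:0.
Shift F→3, G→7, H→3, I→5.
Schedule D@1, E@1, F@3, G@7, H@3, I@5: h1:5  h2:5  h3:4  h4:4  h5:4  h6:2  h7:4 — peak 5.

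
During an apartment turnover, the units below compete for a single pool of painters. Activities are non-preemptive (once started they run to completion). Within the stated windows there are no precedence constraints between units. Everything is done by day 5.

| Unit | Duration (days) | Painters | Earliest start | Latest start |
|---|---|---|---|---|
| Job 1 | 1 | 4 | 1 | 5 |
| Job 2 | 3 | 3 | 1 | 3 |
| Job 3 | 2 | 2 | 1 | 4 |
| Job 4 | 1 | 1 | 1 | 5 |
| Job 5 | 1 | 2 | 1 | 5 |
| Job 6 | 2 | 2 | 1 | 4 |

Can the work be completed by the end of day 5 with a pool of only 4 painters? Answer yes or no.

no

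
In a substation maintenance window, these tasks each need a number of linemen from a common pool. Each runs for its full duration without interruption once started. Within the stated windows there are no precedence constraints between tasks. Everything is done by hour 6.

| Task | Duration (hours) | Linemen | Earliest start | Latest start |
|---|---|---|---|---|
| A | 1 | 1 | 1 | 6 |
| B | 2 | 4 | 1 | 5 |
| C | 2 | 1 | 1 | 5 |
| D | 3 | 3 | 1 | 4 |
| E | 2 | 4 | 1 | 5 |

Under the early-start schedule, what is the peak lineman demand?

13

Early-start schedule: A@1, B@1, C@1, D@1, E@1.
Load per hour: hour 1: 13, hour 2: 12, hour 3: 3, hour 4: 0, hour 5: 0, hour 6: 0.
Peak is 13.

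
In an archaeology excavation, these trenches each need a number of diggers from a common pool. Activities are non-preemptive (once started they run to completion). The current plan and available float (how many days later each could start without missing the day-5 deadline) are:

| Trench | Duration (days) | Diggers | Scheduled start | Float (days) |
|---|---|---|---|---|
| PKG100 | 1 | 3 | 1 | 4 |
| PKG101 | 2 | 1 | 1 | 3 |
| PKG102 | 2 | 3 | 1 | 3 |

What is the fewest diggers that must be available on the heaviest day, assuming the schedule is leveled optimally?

Early-start (PKG100@1, PKG101@1, PKG102@1) gives peak 7: d1:7  d2:4  d3:0  d4:0  d5:0.
Shift PKG101→2, PKG102→4.
Schedule PKG100@1, PKG101@2, PKG102@4: d1:3  d2:1  d3:1  d4:3  d5:3 — peak 3.
Total digger-days = 11 over 5 days ⇒ peak ≥ ⌈11/5⌉ = 3, so 3 is optimal.

3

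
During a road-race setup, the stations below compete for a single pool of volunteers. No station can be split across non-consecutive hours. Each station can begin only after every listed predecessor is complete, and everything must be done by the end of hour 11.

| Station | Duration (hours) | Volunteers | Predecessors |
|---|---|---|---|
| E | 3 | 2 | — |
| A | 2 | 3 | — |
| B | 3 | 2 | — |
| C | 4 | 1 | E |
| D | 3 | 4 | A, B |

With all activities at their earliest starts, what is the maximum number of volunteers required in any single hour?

Early-start schedule: E@1, A@1, B@1, C@4, D@4.
Load per hour: hour 1: 7, hour 2: 7, hour 3: 4, hour 4: 5, hour 5: 5, hour 6: 5, hour 7: 1, hour 8: 0, hour 9: 0, hour 10: 0, hour 11: 0.
Peak is 7.

7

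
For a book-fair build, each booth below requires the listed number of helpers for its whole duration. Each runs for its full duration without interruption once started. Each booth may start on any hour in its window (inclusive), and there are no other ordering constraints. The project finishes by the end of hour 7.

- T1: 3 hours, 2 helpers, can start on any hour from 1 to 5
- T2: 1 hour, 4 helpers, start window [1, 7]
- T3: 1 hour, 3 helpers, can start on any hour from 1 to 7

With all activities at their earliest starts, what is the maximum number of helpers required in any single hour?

Early-start schedule: T1@1, T2@1, T3@1.
Load per hour: hour 1: 9, hour 2: 2, hour 3: 2, hour 4: 0, hour 5: 0, hour 6: 0, hour 7: 0.
Peak is 9.

9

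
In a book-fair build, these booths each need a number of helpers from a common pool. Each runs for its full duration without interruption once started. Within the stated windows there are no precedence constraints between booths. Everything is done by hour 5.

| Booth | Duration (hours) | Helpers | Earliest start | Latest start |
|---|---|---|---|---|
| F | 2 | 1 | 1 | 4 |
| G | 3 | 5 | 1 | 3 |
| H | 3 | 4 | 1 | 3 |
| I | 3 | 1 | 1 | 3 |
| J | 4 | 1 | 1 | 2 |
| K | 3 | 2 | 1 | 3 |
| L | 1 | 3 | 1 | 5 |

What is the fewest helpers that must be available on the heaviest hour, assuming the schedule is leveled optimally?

13

Early-start (F@1, G@1, H@1, I@1, J@1, K@1, L@1) gives peak 17: h1:17  h2:14  h3:13  h4:1  h5:0.
Shift K→3, L→4.
Schedule F@1, G@1, H@1, I@1, J@1, K@3, L@4: h1:12  h2:12  h3:13  h4:6  h5:2 — peak 13.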